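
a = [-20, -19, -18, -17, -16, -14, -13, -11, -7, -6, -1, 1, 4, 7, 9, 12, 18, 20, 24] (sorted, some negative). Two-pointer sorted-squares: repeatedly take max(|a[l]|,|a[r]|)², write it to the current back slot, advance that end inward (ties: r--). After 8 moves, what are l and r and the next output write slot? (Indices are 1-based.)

l=6, r=16, next write slot=11

[1,19] |-20|<=|24| out[19]=576 → r--
[1,18] |-20|<=|20| out[18]=400 → r--
[1,17] |-20|>|18| out[17]=400 → l++
[2,17] |-19|>|18| out[16]=361 → l++
[3,17] |-18|<=|18| out[15]=324 → r--
[3,16] |-18|>|12| out[14]=324 → l++
[4,16] |-17|>|12| out[13]=289 → l++
[5,16] |-16|>|12| out[12]=256 → l++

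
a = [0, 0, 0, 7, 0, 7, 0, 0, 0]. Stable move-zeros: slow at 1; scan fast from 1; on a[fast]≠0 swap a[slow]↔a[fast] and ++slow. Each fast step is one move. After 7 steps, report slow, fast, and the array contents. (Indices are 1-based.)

slow=1 fast=1: a[fast]=0, fast++
slow=1 fast=2: a[fast]=0, fast++
slow=1 fast=3: a[fast]=0, fast++
slow=1 fast=4: a[fast]=7≠0 swap→a[1]=7, slow++,fast++
slow=2 fast=5: a[fast]=0, fast++
slow=2 fast=6: a[fast]=7≠0 swap→a[2]=7, slow++,fast++
slow=3 fast=7: a[fast]=0, fast++

slow=3, fast=8, a=[7, 7, 0, 0, 0, 0, 0, 0, 0]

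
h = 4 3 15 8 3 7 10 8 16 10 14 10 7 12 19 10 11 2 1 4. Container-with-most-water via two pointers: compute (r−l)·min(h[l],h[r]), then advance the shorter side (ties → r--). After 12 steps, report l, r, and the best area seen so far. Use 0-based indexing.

[0,19] min(4,4)*19=76 best=76 * → r--
[0,18] min(4,1)*18=18 best=76 → r--
[0,17] min(4,2)*17=34 best=76 → r--
[0,16] min(4,11)*16=64 best=76 → l++
[1,16] min(3,11)*15=45 best=76 → l++
[2,16] min(15,11)*14=154 best=154 * → r--
[2,15] min(15,10)*13=130 best=154 → r--
[2,14] min(15,19)*12=180 best=180 * → l++
[3,14] min(8,19)*11=88 best=180 → l++
[4,14] min(3,19)*10=30 best=180 → l++
[5,14] min(7,19)*9=63 best=180 → l++
[6,14] min(10,19)*8=80 best=180 → l++

l=7, r=14, best area=180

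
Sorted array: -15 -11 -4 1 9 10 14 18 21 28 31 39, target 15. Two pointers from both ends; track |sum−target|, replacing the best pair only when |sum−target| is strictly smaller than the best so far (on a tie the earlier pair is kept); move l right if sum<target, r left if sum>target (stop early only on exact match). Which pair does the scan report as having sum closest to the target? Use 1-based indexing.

pair (1, 14) with sum 15 (|Δ|=0)

[1,12] -15+39=24 d=9 * → r--
[1,11] -15+31=16 d=1 * → r--
[1,10] -15+28=13 d=2 → l++
[2,10] -11+28=17 d=2 → r--
[2,9] -11+21=10 d=5 → l++
[3,9] -4+21=17 d=2 → r--
[3,8] -4+18=14 d=1 → l++
[4,8] 1+18=19 d=4 → r--
[4,7] 1+14=15 d=0 * → stop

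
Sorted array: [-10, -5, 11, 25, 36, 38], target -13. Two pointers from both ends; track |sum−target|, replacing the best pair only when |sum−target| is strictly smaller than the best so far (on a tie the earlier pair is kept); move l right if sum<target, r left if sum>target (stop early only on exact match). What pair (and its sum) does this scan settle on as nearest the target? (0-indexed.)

l=0 r=5: -10+38=28 d=41 *, r--
l=0 r=4: -10+36=26 d=39 *, r--
l=0 r=3: -10+25=15 d=28 *, r--
l=0 r=2: -10+11=1 d=14 *, r--
l=0 r=1: -10+-5=-15 d=2 *, l++

pair (-10, -5) with sum -15 (|Δ|=2)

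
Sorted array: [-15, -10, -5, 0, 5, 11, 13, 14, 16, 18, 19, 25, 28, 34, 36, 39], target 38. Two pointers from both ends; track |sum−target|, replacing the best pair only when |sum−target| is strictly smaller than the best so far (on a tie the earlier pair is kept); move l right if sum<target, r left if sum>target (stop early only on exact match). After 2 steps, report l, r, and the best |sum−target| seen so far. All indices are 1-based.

l=1 r=16: -15+39=24 d=14 *, l++
l=2 r=16: -10+39=29 d=9 *, l++

l=3, r=16, best |Δ|=9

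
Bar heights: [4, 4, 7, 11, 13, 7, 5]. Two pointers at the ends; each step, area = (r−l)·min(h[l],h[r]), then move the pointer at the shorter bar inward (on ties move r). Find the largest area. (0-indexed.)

[0,6] min(4,5)*6=24 best=24 * → l++
[1,6] min(4,5)*5=20 best=24 → l++
[2,6] min(7,5)*4=20 best=24 → r--
[2,5] min(7,7)*3=21 best=24 → r--
[2,4] min(7,13)*2=14 best=24 → l++
[3,4] min(11,13)*1=11 best=24 → l++

max area = 24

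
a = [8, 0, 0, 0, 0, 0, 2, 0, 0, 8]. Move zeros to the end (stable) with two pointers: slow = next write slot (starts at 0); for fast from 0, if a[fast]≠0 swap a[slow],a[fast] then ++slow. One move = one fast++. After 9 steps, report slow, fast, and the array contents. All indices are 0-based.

slow=2, fast=9, a=[8, 2, 0, 0, 0, 0, 0, 0, 0, 8]

slow=0 fast=0: a[fast]=8≠0 swap→a[0]=8, slow++,fast++
slow=1 fast=1: a[fast]=0, fast++
slow=1 fast=2: a[fast]=0, fast++
slow=1 fast=3: a[fast]=0, fast++
slow=1 fast=4: a[fast]=0, fast++
slow=1 fast=5: a[fast]=0, fast++
slow=1 fast=6: a[fast]=2≠0 swap→a[1]=2, slow++,fast++
slow=2 fast=7: a[fast]=0, fast++
slow=2 fast=8: a[fast]=0, fast++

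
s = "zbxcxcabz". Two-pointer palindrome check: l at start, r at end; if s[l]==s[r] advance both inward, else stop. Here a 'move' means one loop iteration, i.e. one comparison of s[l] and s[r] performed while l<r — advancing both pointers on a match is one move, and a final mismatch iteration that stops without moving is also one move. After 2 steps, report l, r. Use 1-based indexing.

l=3, r=7

l=1 r=9: 'z'=='z', l++,r--
l=2 r=8: 'b'=='b', l++,r--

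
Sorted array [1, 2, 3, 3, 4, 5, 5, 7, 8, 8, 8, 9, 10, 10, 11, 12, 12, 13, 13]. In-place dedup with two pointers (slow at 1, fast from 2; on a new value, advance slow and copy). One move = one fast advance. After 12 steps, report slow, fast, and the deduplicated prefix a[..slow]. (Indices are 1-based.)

slow=1 fast=2: a[fast]=2≠a[slow]=1 write a[2]=2, slow++,fast++
slow=2 fast=3: a[fast]=3≠a[slow]=2 write a[3]=3, slow++,fast++
slow=3 fast=4: a[fast]=3=a[slow] dup, fast++
slow=3 fast=5: a[fast]=4≠a[slow]=3 write a[4]=4, slow++,fast++
slow=4 fast=6: a[fast]=5≠a[slow]=4 write a[5]=5, slow++,fast++
slow=5 fast=7: a[fast]=5=a[slow] dup, fast++
slow=5 fast=8: a[fast]=7≠a[slow]=5 write a[6]=7, slow++,fast++
slow=6 fast=9: a[fast]=8≠a[slow]=7 write a[7]=8, slow++,fast++
slow=7 fast=10: a[fast]=8=a[slow] dup, fast++
slow=7 fast=11: a[fast]=8=a[slow] dup, fast++
slow=7 fast=12: a[fast]=9≠a[slow]=8 write a[8]=9, slow++,fast++
slow=8 fast=13: a[fast]=10≠a[slow]=9 write a[9]=10, slow++,fast++

slow=9, fast=14, prefix=[1, 2, 3, 4, 5, 7, 8, 9, 10]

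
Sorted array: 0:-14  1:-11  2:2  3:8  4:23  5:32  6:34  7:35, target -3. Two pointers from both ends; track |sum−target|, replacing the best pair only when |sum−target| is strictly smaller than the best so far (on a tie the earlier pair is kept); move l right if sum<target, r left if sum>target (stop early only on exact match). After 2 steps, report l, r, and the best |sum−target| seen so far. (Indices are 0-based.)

l=0, r=5, best |Δ|=23

l=0 r=7: -14+35=21 d=24 *, r--
l=0 r=6: -14+34=20 d=23 *, r--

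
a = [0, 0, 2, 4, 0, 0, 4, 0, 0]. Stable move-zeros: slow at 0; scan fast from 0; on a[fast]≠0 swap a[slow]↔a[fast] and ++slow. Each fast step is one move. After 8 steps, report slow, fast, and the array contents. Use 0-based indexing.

slow=0 fast=0: a[fast]=0, fast++
slow=0 fast=1: a[fast]=0, fast++
slow=0 fast=2: a[fast]=2≠0 swap→a[0]=2, slow++,fast++
slow=1 fast=3: a[fast]=4≠0 swap→a[1]=4, slow++,fast++
slow=2 fast=4: a[fast]=0, fast++
slow=2 fast=5: a[fast]=0, fast++
slow=2 fast=6: a[fast]=4≠0 swap→a[2]=4, slow++,fast++
slow=3 fast=7: a[fast]=0, fast++

slow=3, fast=8, a=[2, 4, 4, 0, 0, 0, 0, 0, 0]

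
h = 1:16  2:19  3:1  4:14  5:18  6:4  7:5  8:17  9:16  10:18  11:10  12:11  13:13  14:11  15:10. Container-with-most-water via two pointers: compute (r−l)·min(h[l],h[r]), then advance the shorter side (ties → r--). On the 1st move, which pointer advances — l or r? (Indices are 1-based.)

l=1 r=15: min(16,10)*14=140 best=140 *, r--

r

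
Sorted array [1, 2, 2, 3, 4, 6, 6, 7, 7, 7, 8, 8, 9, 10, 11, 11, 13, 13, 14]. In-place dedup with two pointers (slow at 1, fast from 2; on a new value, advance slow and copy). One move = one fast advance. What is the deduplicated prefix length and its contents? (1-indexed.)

slow=1 fast=2: a[fast]=2≠a[slow]=1 write a[2]=2, slow++,fast++
slow=2 fast=3: a[fast]=2=a[slow] dup, fast++
slow=2 fast=4: a[fast]=3≠a[slow]=2 write a[3]=3, slow++,fast++
slow=3 fast=5: a[fast]=4≠a[slow]=3 write a[4]=4, slow++,fast++
slow=4 fast=6: a[fast]=6≠a[slow]=4 write a[5]=6, slow++,fast++
slow=5 fast=7: a[fast]=6=a[slow] dup, fast++
slow=5 fast=8: a[fast]=7≠a[slow]=6 write a[6]=7, slow++,fast++
slow=6 fast=9: a[fast]=7=a[slow] dup, fast++
slow=6 fast=10: a[fast]=7=a[slow] dup, fast++
slow=6 fast=11: a[fast]=8≠a[slow]=7 write a[7]=8, slow++,fast++
slow=7 fast=12: a[fast]=8=a[slow] dup, fast++
slow=7 fast=13: a[fast]=9≠a[slow]=8 write a[8]=9, slow++,fast++
slow=8 fast=14: a[fast]=10≠a[slow]=9 write a[9]=10, slow++,fast++
slow=9 fast=15: a[fast]=11≠a[slow]=10 write a[10]=11, slow++,fast++
slow=10 fast=16: a[fast]=11=a[slow] dup, fast++
slow=10 fast=17: a[fast]=13≠a[slow]=11 write a[11]=13, slow++,fast++
slow=11 fast=18: a[fast]=13=a[slow] dup, fast++
slow=11 fast=19: a[fast]=14≠a[slow]=13 write a[12]=14, slow++,fast++

length 12; prefix = [1, 2, 3, 4, 6, 7, 8, 9, 10, 11, 13, 14]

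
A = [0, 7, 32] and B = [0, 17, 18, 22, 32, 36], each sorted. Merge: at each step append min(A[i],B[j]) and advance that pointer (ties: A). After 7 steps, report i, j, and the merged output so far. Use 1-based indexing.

i=4, j=5, merged so far=[0, 0, 7, 17, 18, 22, 32]

[i=1,j=1] A[i]=0<=B[j]=0 take 0 → i++
[i=2,j=1] A[i]=7>B[j]=0 take 0 → j++
[i=2,j=2] A[i]=7<=B[j]=17 take 7 → i++
[i=3,j=2] A[i]=32>B[j]=17 take 17 → j++
[i=3,j=3] A[i]=32>B[j]=18 take 18 → j++
[i=3,j=4] A[i]=32>B[j]=22 take 22 → j++
[i=3,j=5] A[i]=32<=B[j]=32 take 32 → i++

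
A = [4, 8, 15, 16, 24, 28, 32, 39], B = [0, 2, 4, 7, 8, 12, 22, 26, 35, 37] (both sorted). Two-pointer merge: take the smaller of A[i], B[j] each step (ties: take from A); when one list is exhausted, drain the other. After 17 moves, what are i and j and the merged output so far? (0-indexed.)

[i=0,j=0] A[i]=4>B[j]=0 take 0 → j++
[i=0,j=1] A[i]=4>B[j]=2 take 2 → j++
[i=0,j=2] A[i]=4<=B[j]=4 take 4 → i++
[i=1,j=2] A[i]=8>B[j]=4 take 4 → j++
[i=1,j=3] A[i]=8>B[j]=7 take 7 → j++
[i=1,j=4] A[i]=8<=B[j]=8 take 8 → i++
[i=2,j=4] A[i]=15>B[j]=8 take 8 → j++
[i=2,j=5] A[i]=15>B[j]=12 take 12 → j++
[i=2,j=6] A[i]=15<=B[j]=22 take 15 → i++
[i=3,j=6] A[i]=16<=B[j]=22 take 16 → i++
[i=4,j=6] A[i]=24>B[j]=22 take 22 → j++
[i=4,j=7] A[i]=24<=B[j]=26 take 24 → i++
[i=5,j=7] A[i]=28>B[j]=26 take 26 → j++
[i=5,j=8] A[i]=28<=B[j]=35 take 28 → i++
[i=6,j=8] A[i]=32<=B[j]=35 take 32 → i++
[i=7,j=8] A[i]=39>B[j]=35 take 35 → j++
[i=7,j=9] A[i]=39>B[j]=37 take 37 → j++

i=7, j=10, merged so far=[0, 2, 4, 4, 7, 8, 8, 12, 15, 16, 22, 24, 26, 28, 32, 35, 37]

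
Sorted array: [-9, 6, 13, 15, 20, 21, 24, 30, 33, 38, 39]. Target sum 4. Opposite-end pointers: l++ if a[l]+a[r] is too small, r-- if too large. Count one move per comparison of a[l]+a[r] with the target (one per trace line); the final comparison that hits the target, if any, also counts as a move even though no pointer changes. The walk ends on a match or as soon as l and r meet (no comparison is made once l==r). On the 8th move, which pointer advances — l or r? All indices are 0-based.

r

l=0 r=10: -9+39=30 >4, r--
l=0 r=9: -9+38=29 >4, r--
l=0 r=8: -9+33=24 >4, r--
l=0 r=7: -9+30=21 >4, r--
l=0 r=6: -9+24=15 >4, r--
l=0 r=5: -9+21=12 >4, r--
l=0 r=4: -9+20=11 >4, r--
l=0 r=3: -9+15=6 >4, r--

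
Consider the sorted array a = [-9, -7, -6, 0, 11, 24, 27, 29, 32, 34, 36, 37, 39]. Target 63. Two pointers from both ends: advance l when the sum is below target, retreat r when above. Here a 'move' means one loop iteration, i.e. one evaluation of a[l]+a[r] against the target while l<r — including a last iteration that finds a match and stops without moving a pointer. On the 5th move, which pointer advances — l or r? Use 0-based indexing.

l

l=0 r=12: -9+39=30 <63, l++
l=1 r=12: -7+39=32 <63, l++
l=2 r=12: -6+39=33 <63, l++
l=3 r=12: 0+39=39 <63, l++
l=4 r=12: 11+39=50 <63, l++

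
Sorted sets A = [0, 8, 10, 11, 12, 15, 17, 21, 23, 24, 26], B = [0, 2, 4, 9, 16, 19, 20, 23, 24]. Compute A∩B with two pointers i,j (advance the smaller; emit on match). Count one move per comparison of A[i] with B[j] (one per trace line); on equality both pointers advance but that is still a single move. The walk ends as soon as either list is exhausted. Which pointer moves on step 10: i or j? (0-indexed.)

[i=0,j=0] 0==0 emit → i++,j++
[i=1,j=1] 8>2 → j++
[i=1,j=2] 8>4 → j++
[i=1,j=3] 8<9 → i++
[i=2,j=3] 10>9 → j++
[i=2,j=4] 10<16 → i++
[i=3,j=4] 11<16 → i++
[i=4,j=4] 12<16 → i++
[i=5,j=4] 15<16 → i++
[i=6,j=4] 17>16 → j++

j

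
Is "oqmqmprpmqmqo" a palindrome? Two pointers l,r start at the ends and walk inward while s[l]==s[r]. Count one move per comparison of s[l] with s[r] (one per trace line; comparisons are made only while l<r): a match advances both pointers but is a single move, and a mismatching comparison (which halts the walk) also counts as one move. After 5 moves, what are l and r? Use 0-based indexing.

l=5, r=7

[0,12] 'o'=='o' → l++,r--
[1,11] 'q'=='q' → l++,r--
[2,10] 'm'=='m' → l++,r--
[3,9] 'q'=='q' → l++,r--
[4,8] 'm'=='m' → l++,r--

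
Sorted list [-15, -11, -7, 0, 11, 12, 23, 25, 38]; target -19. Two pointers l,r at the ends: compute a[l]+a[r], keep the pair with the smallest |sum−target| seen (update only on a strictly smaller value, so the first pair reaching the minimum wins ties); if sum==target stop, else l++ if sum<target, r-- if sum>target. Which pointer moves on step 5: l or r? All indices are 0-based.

r

l=0 r=8: -15+38=23 d=42 *, r--
l=0 r=7: -15+25=10 d=29 *, r--
l=0 r=6: -15+23=8 d=27 *, r--
l=0 r=5: -15+12=-3 d=16 *, r--
l=0 r=4: -15+11=-4 d=15 *, r--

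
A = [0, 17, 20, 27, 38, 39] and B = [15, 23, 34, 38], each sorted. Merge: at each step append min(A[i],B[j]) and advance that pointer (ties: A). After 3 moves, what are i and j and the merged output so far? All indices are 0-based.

[i=0,j=0] A[i]=0<=B[j]=15 take 0 → i++
[i=1,j=0] A[i]=17>B[j]=15 take 15 → j++
[i=1,j=1] A[i]=17<=B[j]=23 take 17 → i++

i=2, j=1, merged so far=[0, 15, 17]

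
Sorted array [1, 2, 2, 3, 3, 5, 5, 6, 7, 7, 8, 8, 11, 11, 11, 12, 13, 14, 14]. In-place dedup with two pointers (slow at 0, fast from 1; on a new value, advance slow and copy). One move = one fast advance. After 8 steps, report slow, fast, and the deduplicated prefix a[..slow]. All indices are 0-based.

slow=5, fast=9, prefix=[1, 2, 3, 5, 6, 7]

slow=0 fast=1: a[fast]=2≠a[slow]=1 write a[1]=2, slow++,fast++
slow=1 fast=2: a[fast]=2=a[slow] dup, fast++
slow=1 fast=3: a[fast]=3≠a[slow]=2 write a[2]=3, slow++,fast++
slow=2 fast=4: a[fast]=3=a[slow] dup, fast++
slow=2 fast=5: a[fast]=5≠a[slow]=3 write a[3]=5, slow++,fast++
slow=3 fast=6: a[fast]=5=a[slow] dup, fast++
slow=3 fast=7: a[fast]=6≠a[slow]=5 write a[4]=6, slow++,fast++
slow=4 fast=8: a[fast]=7≠a[slow]=6 write a[5]=7, slow++,fast++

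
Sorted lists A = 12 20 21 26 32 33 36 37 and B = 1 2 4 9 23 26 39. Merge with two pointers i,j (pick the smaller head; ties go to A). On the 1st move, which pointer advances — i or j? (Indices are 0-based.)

j

[i=0,j=0] A[i]=12>B[j]=1 take 1 → j++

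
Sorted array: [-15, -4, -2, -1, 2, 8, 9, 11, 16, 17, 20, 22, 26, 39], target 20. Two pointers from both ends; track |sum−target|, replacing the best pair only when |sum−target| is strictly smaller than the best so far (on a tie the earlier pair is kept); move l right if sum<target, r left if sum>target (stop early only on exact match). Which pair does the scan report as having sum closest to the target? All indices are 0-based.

pair (-2, 22) with sum 20 (|Δ|=0)

[0,13] -15+39=24 d=4 * → r--
[0,12] -15+26=11 d=9 → l++
[1,12] -4+26=22 d=2 * → r--
[1,11] -4+22=18 d=2 → l++
[2,11] -2+22=20 d=0 * → stop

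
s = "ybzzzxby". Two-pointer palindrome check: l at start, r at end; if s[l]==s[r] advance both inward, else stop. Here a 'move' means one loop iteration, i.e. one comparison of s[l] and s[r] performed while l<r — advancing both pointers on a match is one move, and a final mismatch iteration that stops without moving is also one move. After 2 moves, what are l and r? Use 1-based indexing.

l=1 r=8: 'y'=='y', l++,r--
l=2 r=7: 'b'=='b', l++,r--

l=3, r=6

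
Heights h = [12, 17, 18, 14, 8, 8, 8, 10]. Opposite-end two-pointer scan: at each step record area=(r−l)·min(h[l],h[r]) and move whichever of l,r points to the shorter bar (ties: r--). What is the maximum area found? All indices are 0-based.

l=0 r=7: min(12,10)*7=70 best=70 *, r--
l=0 r=6: min(12,8)*6=48 best=70, r--
l=0 r=5: min(12,8)*5=40 best=70, r--
l=0 r=4: min(12,8)*4=32 best=70, r--
l=0 r=3: min(12,14)*3=36 best=70, l++
l=1 r=3: min(17,14)*2=28 best=70, r--
l=1 r=2: min(17,18)*1=17 best=70, l++

max area = 70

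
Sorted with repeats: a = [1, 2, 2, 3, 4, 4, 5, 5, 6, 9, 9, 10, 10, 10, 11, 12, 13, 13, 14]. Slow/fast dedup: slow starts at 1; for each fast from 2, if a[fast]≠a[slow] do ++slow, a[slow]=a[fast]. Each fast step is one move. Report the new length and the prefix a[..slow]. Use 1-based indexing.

length 12; prefix = [1, 2, 3, 4, 5, 6, 9, 10, 11, 12, 13, 14]

(s=1,f=2) a[fast]=2≠a[slow]=1 write a[2]=2 → slow++,fast++
(s=2,f=3) a[fast]=2=a[slow] dup → fast++
(s=2,f=4) a[fast]=3≠a[slow]=2 write a[3]=3 → slow++,fast++
(s=3,f=5) a[fast]=4≠a[slow]=3 write a[4]=4 → slow++,fast++
(s=4,f=6) a[fast]=4=a[slow] dup → fast++
(s=4,f=7) a[fast]=5≠a[slow]=4 write a[5]=5 → slow++,fast++
(s=5,f=8) a[fast]=5=a[slow] dup → fast++
(s=5,f=9) a[fast]=6≠a[slow]=5 write a[6]=6 → slow++,fast++
(s=6,f=10) a[fast]=9≠a[slow]=6 write a[7]=9 → slow++,fast++
(s=7,f=11) a[fast]=9=a[slow] dup → fast++
(s=7,f=12) a[fast]=10≠a[slow]=9 write a[8]=10 → slow++,fast++
(s=8,f=13) a[fast]=10=a[slow] dup → fast++
(s=8,f=14) a[fast]=10=a[slow] dup → fast++
(s=8,f=15) a[fast]=11≠a[slow]=10 write a[9]=11 → slow++,fast++
(s=9,f=16) a[fast]=12≠a[slow]=11 write a[10]=12 → slow++,fast++
(s=10,f=17) a[fast]=13≠a[slow]=12 write a[11]=13 → slow++,fast++
(s=11,f=18) a[fast]=13=a[slow] dup → fast++
(s=11,f=19) a[fast]=14≠a[slow]=13 write a[12]=14 → slow++,fast++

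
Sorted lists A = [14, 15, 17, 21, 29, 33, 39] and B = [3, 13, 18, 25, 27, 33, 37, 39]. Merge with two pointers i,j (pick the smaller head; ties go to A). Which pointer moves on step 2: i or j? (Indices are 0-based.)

i=0 j=0: A[i]=14>B[j]=3 take 3, j++
i=0 j=1: A[i]=14>B[j]=13 take 13, j++

j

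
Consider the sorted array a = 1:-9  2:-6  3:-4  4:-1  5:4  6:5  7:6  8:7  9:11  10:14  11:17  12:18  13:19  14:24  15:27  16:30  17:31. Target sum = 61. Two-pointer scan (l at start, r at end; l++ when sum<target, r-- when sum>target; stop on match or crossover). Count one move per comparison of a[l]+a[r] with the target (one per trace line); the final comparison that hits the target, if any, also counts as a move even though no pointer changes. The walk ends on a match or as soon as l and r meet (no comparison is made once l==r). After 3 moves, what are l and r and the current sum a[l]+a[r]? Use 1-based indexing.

l=4, r=17, sum=30

[1,17] -9+31=22 <61 → l++
[2,17] -6+31=25 <61 → l++
[3,17] -4+31=27 <61 → l++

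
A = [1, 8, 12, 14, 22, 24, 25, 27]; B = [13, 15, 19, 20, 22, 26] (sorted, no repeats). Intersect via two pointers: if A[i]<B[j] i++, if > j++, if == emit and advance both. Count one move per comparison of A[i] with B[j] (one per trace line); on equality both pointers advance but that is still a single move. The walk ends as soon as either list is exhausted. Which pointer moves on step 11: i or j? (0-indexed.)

i

[i=0,j=0] 1<13 → i++
[i=1,j=0] 8<13 → i++
[i=2,j=0] 12<13 → i++
[i=3,j=0] 14>13 → j++
[i=3,j=1] 14<15 → i++
[i=4,j=1] 22>15 → j++
[i=4,j=2] 22>19 → j++
[i=4,j=3] 22>20 → j++
[i=4,j=4] 22==22 emit → i++,j++
[i=5,j=5] 24<26 → i++
[i=6,j=5] 25<26 → i++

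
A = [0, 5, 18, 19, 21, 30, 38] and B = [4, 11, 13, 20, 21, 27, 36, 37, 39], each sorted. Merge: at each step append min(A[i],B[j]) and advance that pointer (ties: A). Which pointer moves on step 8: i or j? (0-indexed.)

j

i=0 j=0: A[i]=0<=B[j]=4 take 0, i++
i=1 j=0: A[i]=5>B[j]=4 take 4, j++
i=1 j=1: A[i]=5<=B[j]=11 take 5, i++
i=2 j=1: A[i]=18>B[j]=11 take 11, j++
i=2 j=2: A[i]=18>B[j]=13 take 13, j++
i=2 j=3: A[i]=18<=B[j]=20 take 18, i++
i=3 j=3: A[i]=19<=B[j]=20 take 19, i++
i=4 j=3: A[i]=21>B[j]=20 take 20, j++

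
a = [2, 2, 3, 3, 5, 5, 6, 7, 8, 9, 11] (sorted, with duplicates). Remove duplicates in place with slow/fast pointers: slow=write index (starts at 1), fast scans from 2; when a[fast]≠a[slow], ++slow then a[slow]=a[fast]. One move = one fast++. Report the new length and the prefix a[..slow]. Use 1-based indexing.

slow=1 fast=2: a[fast]=2=a[slow] dup, fast++
slow=1 fast=3: a[fast]=3≠a[slow]=2 write a[2]=3, slow++,fast++
slow=2 fast=4: a[fast]=3=a[slow] dup, fast++
slow=2 fast=5: a[fast]=5≠a[slow]=3 write a[3]=5, slow++,fast++
slow=3 fast=6: a[fast]=5=a[slow] dup, fast++
slow=3 fast=7: a[fast]=6≠a[slow]=5 write a[4]=6, slow++,fast++
slow=4 fast=8: a[fast]=7≠a[slow]=6 write a[5]=7, slow++,fast++
slow=5 fast=9: a[fast]=8≠a[slow]=7 write a[6]=8, slow++,fast++
slow=6 fast=10: a[fast]=9≠a[slow]=8 write a[7]=9, slow++,fast++
slow=7 fast=11: a[fast]=11≠a[slow]=9 write a[8]=11, slow++,fast++

length 8; prefix = [2, 3, 5, 6, 7, 8, 9, 11]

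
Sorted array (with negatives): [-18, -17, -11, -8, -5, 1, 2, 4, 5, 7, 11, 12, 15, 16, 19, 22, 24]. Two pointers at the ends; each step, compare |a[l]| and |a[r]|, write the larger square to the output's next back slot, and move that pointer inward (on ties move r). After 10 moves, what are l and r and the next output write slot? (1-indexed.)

l=4, r=10, next write slot=7

[1,17] |-18|<=|24| out[17]=576 → r--
[1,16] |-18|<=|22| out[16]=484 → r--
[1,15] |-18|<=|19| out[15]=361 → r--
[1,14] |-18|>|16| out[14]=324 → l++
[2,14] |-17|>|16| out[13]=289 → l++
[3,14] |-11|<=|16| out[12]=256 → r--
[3,13] |-11|<=|15| out[11]=225 → r--
[3,12] |-11|<=|12| out[10]=144 → r--
[3,11] |-11|<=|11| out[9]=121 → r--
[3,10] |-11|>|7| out[8]=121 → l++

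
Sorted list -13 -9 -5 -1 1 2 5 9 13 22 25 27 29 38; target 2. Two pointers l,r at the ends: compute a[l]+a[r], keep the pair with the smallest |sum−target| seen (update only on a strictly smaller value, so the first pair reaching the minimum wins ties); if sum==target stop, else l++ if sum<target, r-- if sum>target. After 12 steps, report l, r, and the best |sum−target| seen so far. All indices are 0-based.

l=4, r=5, best |Δ|=1

l=0 r=13: -13+38=25 d=23 *, r--
l=0 r=12: -13+29=16 d=14 *, r--
l=0 r=11: -13+27=14 d=12 *, r--
l=0 r=10: -13+25=12 d=10 *, r--
l=0 r=9: -13+22=9 d=7 *, r--
l=0 r=8: -13+13=0 d=2 *, l++
l=1 r=8: -9+13=4 d=2, r--
l=1 r=7: -9+9=0 d=2, l++
l=2 r=7: -5+9=4 d=2, r--
l=2 r=6: -5+5=0 d=2, l++
l=3 r=6: -1+5=4 d=2, r--
l=3 r=5: -1+2=1 d=1 *, l++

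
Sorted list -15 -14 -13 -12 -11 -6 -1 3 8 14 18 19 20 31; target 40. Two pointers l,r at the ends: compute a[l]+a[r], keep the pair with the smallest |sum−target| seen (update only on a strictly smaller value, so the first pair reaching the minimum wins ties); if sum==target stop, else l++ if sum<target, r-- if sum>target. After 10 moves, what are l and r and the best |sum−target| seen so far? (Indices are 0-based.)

l=9, r=12, best |Δ|=1

[0,13] -15+31=16 d=24 * → l++
[1,13] -14+31=17 d=23 * → l++
[2,13] -13+31=18 d=22 * → l++
[3,13] -12+31=19 d=21 * → l++
[4,13] -11+31=20 d=20 * → l++
[5,13] -6+31=25 d=15 * → l++
[6,13] -1+31=30 d=10 * → l++
[7,13] 3+31=34 d=6 * → l++
[8,13] 8+31=39 d=1 * → l++
[9,13] 14+31=45 d=5 → r--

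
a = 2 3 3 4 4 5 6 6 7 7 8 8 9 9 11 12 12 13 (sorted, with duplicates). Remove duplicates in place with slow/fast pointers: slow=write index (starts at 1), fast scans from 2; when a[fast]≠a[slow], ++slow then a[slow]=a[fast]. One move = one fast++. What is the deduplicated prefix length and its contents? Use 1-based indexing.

(s=1,f=2) a[fast]=3≠a[slow]=2 write a[2]=3 → slow++,fast++
(s=2,f=3) a[fast]=3=a[slow] dup → fast++
(s=2,f=4) a[fast]=4≠a[slow]=3 write a[3]=4 → slow++,fast++
(s=3,f=5) a[fast]=4=a[slow] dup → fast++
(s=3,f=6) a[fast]=5≠a[slow]=4 write a[4]=5 → slow++,fast++
(s=4,f=7) a[fast]=6≠a[slow]=5 write a[5]=6 → slow++,fast++
(s=5,f=8) a[fast]=6=a[slow] dup → fast++
(s=5,f=9) a[fast]=7≠a[slow]=6 write a[6]=7 → slow++,fast++
(s=6,f=10) a[fast]=7=a[slow] dup → fast++
(s=6,f=11) a[fast]=8≠a[slow]=7 write a[7]=8 → slow++,fast++
(s=7,f=12) a[fast]=8=a[slow] dup → fast++
(s=7,f=13) a[fast]=9≠a[slow]=8 write a[8]=9 → slow++,fast++
(s=8,f=14) a[fast]=9=a[slow] dup → fast++
(s=8,f=15) a[fast]=11≠a[slow]=9 write a[9]=11 → slow++,fast++
(s=9,f=16) a[fast]=12≠a[slow]=11 write a[10]=12 → slow++,fast++
(s=10,f=17) a[fast]=12=a[slow] dup → fast++
(s=10,f=18) a[fast]=13≠a[slow]=12 write a[11]=13 → slow++,fast++

length 11; prefix = [2, 3, 4, 5, 6, 7, 8, 9, 11, 12, 13]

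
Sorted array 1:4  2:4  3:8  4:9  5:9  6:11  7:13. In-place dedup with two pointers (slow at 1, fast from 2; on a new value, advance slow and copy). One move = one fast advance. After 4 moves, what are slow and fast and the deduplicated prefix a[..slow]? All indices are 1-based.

(s=1,f=2) a[fast]=4=a[slow] dup → fast++
(s=1,f=3) a[fast]=8≠a[slow]=4 write a[2]=8 → slow++,fast++
(s=2,f=4) a[fast]=9≠a[slow]=8 write a[3]=9 → slow++,fast++
(s=3,f=5) a[fast]=9=a[slow] dup → fast++

slow=3, fast=6, prefix=[4, 8, 9]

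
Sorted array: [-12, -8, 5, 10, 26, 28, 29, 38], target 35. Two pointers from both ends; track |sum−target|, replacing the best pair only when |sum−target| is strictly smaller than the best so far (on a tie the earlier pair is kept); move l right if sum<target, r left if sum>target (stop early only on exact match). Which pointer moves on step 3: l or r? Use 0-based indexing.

r

[0,7] -12+38=26 d=9 * → l++
[1,7] -8+38=30 d=5 * → l++
[2,7] 5+38=43 d=8 → r--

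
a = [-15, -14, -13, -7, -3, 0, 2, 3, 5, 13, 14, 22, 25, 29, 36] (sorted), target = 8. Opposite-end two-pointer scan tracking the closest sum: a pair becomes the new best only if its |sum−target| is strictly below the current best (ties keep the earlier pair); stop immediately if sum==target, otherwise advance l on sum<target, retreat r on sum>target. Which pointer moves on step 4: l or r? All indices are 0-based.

l=0 r=14: -15+36=21 d=13 *, r--
l=0 r=13: -15+29=14 d=6 *, r--
l=0 r=12: -15+25=10 d=2 *, r--
l=0 r=11: -15+22=7 d=1 *, l++

l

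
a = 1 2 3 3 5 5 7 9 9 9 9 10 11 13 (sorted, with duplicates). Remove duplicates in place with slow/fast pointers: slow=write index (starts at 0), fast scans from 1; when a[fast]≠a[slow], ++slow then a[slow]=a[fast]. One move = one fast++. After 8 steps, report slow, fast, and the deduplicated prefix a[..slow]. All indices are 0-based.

slow=5, fast=9, prefix=[1, 2, 3, 5, 7, 9]

slow=0 fast=1: a[fast]=2≠a[slow]=1 write a[1]=2, slow++,fast++
slow=1 fast=2: a[fast]=3≠a[slow]=2 write a[2]=3, slow++,fast++
slow=2 fast=3: a[fast]=3=a[slow] dup, fast++
slow=2 fast=4: a[fast]=5≠a[slow]=3 write a[3]=5, slow++,fast++
slow=3 fast=5: a[fast]=5=a[slow] dup, fast++
slow=3 fast=6: a[fast]=7≠a[slow]=5 write a[4]=7, slow++,fast++
slow=4 fast=7: a[fast]=9≠a[slow]=7 write a[5]=9, slow++,fast++
slow=5 fast=8: a[fast]=9=a[slow] dup, fast++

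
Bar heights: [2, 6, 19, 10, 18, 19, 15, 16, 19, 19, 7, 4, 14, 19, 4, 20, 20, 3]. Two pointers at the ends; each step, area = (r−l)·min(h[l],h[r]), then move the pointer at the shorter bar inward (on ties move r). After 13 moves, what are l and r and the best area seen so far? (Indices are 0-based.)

l=12, r=16, best area=266

l=0 r=17: min(2,3)*17=34 best=34 *, l++
l=1 r=17: min(6,3)*16=48 best=48 *, r--
l=1 r=16: min(6,20)*15=90 best=90 *, l++
l=2 r=16: min(19,20)*14=266 best=266 *, l++
l=3 r=16: min(10,20)*13=130 best=266, l++
l=4 r=16: min(18,20)*12=216 best=266, l++
l=5 r=16: min(19,20)*11=209 best=266, l++
l=6 r=16: min(15,20)*10=150 best=266, l++
l=7 r=16: min(16,20)*9=144 best=266, l++
l=8 r=16: min(19,20)*8=152 best=266, l++
l=9 r=16: min(19,20)*7=133 best=266, l++
l=10 r=16: min(7,20)*6=42 best=266, l++
l=11 r=16: min(4,20)*5=20 best=266, l++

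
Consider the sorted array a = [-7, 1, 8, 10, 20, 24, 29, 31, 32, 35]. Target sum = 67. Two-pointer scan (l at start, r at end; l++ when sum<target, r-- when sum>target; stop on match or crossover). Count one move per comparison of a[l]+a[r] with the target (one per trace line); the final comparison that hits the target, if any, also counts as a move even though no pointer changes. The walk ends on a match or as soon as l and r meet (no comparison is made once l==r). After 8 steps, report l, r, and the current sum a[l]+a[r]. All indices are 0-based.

l=8, r=9, sum=67

[0,9] -7+35=28 <67 → l++
[1,9] 1+35=36 <67 → l++
[2,9] 8+35=43 <67 → l++
[3,9] 10+35=45 <67 → l++
[4,9] 20+35=55 <67 → l++
[5,9] 24+35=59 <67 → l++
[6,9] 29+35=64 <67 → l++
[7,9] 31+35=66 <67 → l++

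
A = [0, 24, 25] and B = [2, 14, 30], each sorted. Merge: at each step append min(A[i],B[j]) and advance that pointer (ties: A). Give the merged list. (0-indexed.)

[i=0,j=0] A[i]=0<=B[j]=2 take 0 → i++
[i=1,j=0] A[i]=24>B[j]=2 take 2 → j++
[i=1,j=1] A[i]=24>B[j]=14 take 14 → j++
[i=1,j=2] A[i]=24<=B[j]=30 take 24 → i++
[i=2,j=2] A[i]=25<=B[j]=30 take 25 → i++
[i=3,j=2] A done, take B[j]=30 → j++

[0, 2, 14, 24, 25, 30]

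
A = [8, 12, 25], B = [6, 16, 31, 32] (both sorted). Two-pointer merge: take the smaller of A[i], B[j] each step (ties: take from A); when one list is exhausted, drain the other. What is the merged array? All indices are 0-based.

i=0 j=0: A[i]=8>B[j]=6 take 6, j++
i=0 j=1: A[i]=8<=B[j]=16 take 8, i++
i=1 j=1: A[i]=12<=B[j]=16 take 12, i++
i=2 j=1: A[i]=25>B[j]=16 take 16, j++
i=2 j=2: A[i]=25<=B[j]=31 take 25, i++
i=3 j=2: A done, take B[j]=31, j++
i=3 j=3: A done, take B[j]=32, j++

[6, 8, 12, 16, 25, 31, 32]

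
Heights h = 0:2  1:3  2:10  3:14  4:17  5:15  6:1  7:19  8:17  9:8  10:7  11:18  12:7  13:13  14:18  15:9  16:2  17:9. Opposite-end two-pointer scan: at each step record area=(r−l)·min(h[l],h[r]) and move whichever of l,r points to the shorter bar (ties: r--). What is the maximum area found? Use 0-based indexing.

max area = 170

[0,17] min(2,9)*17=34 best=34 * → l++
[1,17] min(3,9)*16=48 best=48 * → l++
[2,17] min(10,9)*15=135 best=135 * → r--
[2,16] min(10,2)*14=28 best=135 → r--
[2,15] min(10,9)*13=117 best=135 → r--
[2,14] min(10,18)*12=120 best=135 → l++
[3,14] min(14,18)*11=154 best=154 * → l++
[4,14] min(17,18)*10=170 best=170 * → l++
[5,14] min(15,18)*9=135 best=170 → l++
[6,14] min(1,18)*8=8 best=170 → l++
[7,14] min(19,18)*7=126 best=170 → r--
[7,13] min(19,13)*6=78 best=170 → r--
[7,12] min(19,7)*5=35 best=170 → r--
[7,11] min(19,18)*4=72 best=170 → r--
[7,10] min(19,7)*3=21 best=170 → r--
[7,9] min(19,8)*2=16 best=170 → r--
[7,8] min(19,17)*1=17 best=170 → r--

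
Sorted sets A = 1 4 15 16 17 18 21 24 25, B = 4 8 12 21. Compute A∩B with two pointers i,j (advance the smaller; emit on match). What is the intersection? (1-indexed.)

i=1 j=1: 1<4, i++
i=2 j=1: 4==4 emit, i++,j++
i=3 j=2: 15>8, j++
i=3 j=3: 15>12, j++
i=3 j=4: 15<21, i++
i=4 j=4: 16<21, i++
i=5 j=4: 17<21, i++
i=6 j=4: 18<21, i++
i=7 j=4: 21==21 emit, i++,j++

intersection = [4, 21]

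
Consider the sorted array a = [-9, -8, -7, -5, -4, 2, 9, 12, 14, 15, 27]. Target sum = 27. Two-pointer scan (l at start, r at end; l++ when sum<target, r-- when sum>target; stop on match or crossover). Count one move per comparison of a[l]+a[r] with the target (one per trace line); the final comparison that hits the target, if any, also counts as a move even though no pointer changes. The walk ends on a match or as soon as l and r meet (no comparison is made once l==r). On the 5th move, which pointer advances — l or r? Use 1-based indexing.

l=1 r=11: -9+27=18 <27, l++
l=2 r=11: -8+27=19 <27, l++
l=3 r=11: -7+27=20 <27, l++
l=4 r=11: -5+27=22 <27, l++
l=5 r=11: -4+27=23 <27, l++

l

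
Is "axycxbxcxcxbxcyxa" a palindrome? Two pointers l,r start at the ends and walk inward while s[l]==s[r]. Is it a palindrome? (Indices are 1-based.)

[1,17] 'a'=='a' → l++,r--
[2,16] 'x'=='x' → l++,r--
[3,15] 'y'=='y' → l++,r--
[4,14] 'c'=='c' → l++,r--
[5,13] 'x'=='x' → l++,r--
[6,12] 'b'=='b' → l++,r--
[7,11] 'x'=='x' → l++,r--
[8,10] 'c'=='c' → l++,r--

palindrome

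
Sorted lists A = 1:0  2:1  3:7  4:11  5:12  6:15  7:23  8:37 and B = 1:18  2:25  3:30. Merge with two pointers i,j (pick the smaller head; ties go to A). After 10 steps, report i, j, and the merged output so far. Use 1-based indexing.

i=8, j=4, merged so far=[0, 1, 7, 11, 12, 15, 18, 23, 25, 30]

i=1 j=1: A[i]=0<=B[j]=18 take 0, i++
i=2 j=1: A[i]=1<=B[j]=18 take 1, i++
i=3 j=1: A[i]=7<=B[j]=18 take 7, i++
i=4 j=1: A[i]=11<=B[j]=18 take 11, i++
i=5 j=1: A[i]=12<=B[j]=18 take 12, i++
i=6 j=1: A[i]=15<=B[j]=18 take 15, i++
i=7 j=1: A[i]=23>B[j]=18 take 18, j++
i=7 j=2: A[i]=23<=B[j]=25 take 23, i++
i=8 j=2: A[i]=37>B[j]=25 take 25, j++
i=8 j=3: A[i]=37>B[j]=30 take 30, j++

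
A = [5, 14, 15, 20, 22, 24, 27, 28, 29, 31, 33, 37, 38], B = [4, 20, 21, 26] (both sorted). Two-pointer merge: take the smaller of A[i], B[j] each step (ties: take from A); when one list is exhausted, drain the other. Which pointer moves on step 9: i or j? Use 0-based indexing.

i

i=0 j=0: A[i]=5>B[j]=4 take 4, j++
i=0 j=1: A[i]=5<=B[j]=20 take 5, i++
i=1 j=1: A[i]=14<=B[j]=20 take 14, i++
i=2 j=1: A[i]=15<=B[j]=20 take 15, i++
i=3 j=1: A[i]=20<=B[j]=20 take 20, i++
i=4 j=1: A[i]=22>B[j]=20 take 20, j++
i=4 j=2: A[i]=22>B[j]=21 take 21, j++
i=4 j=3: A[i]=22<=B[j]=26 take 22, i++
i=5 j=3: A[i]=24<=B[j]=26 take 24, i++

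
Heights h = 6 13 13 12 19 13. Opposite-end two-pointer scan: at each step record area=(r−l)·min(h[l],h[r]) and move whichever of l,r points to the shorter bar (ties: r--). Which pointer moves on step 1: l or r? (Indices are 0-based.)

l

l=0 r=5: min(6,13)*5=30 best=30 *, l++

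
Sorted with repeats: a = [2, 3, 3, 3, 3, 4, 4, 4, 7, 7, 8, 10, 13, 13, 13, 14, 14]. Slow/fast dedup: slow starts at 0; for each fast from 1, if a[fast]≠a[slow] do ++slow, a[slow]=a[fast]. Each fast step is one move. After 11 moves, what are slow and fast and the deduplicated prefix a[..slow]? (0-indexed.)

slow=5, fast=12, prefix=[2, 3, 4, 7, 8, 10]

slow=0 fast=1: a[fast]=3≠a[slow]=2 write a[1]=3, slow++,fast++
slow=1 fast=2: a[fast]=3=a[slow] dup, fast++
slow=1 fast=3: a[fast]=3=a[slow] dup, fast++
slow=1 fast=4: a[fast]=3=a[slow] dup, fast++
slow=1 fast=5: a[fast]=4≠a[slow]=3 write a[2]=4, slow++,fast++
slow=2 fast=6: a[fast]=4=a[slow] dup, fast++
slow=2 fast=7: a[fast]=4=a[slow] dup, fast++
slow=2 fast=8: a[fast]=7≠a[slow]=4 write a[3]=7, slow++,fast++
slow=3 fast=9: a[fast]=7=a[slow] dup, fast++
slow=3 fast=10: a[fast]=8≠a[slow]=7 write a[4]=8, slow++,fast++
slow=4 fast=11: a[fast]=10≠a[slow]=8 write a[5]=10, slow++,fast++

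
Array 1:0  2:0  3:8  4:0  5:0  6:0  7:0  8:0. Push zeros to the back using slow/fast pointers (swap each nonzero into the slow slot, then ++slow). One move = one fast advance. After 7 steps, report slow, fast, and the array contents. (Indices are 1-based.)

slow=2, fast=8, a=[8, 0, 0, 0, 0, 0, 0, 0]

(s=1,f=1) a[fast]=0 → fast++
(s=1,f=2) a[fast]=0 → fast++
(s=1,f=3) a[fast]=8≠0 swap→a[1]=8 → slow++,fast++
(s=2,f=4) a[fast]=0 → fast++
(s=2,f=5) a[fast]=0 → fast++
(s=2,f=6) a[fast]=0 → fast++
(s=2,f=7) a[fast]=0 → fast++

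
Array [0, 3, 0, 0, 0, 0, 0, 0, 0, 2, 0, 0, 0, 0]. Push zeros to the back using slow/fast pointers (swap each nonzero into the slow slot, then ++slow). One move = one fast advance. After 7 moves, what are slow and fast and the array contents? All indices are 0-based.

slow=1, fast=7, a=[3, 0, 0, 0, 0, 0, 0, 0, 0, 2, 0, 0, 0, 0]

(s=0,f=0) a[fast]=0 → fast++
(s=0,f=1) a[fast]=3≠0 swap→a[0]=3 → slow++,fast++
(s=1,f=2) a[fast]=0 → fast++
(s=1,f=3) a[fast]=0 → fast++
(s=1,f=4) a[fast]=0 → fast++
(s=1,f=5) a[fast]=0 → fast++
(s=1,f=6) a[fast]=0 → fast++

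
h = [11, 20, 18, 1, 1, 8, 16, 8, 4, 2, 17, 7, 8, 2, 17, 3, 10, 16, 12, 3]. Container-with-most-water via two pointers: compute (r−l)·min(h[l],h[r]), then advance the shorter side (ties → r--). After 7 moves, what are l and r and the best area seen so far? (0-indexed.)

l=1, r=13, best area=256

l=0 r=19: min(11,3)*19=57 best=57 *, r--
l=0 r=18: min(11,12)*18=198 best=198 *, l++
l=1 r=18: min(20,12)*17=204 best=204 *, r--
l=1 r=17: min(20,16)*16=256 best=256 *, r--
l=1 r=16: min(20,10)*15=150 best=256, r--
l=1 r=15: min(20,3)*14=42 best=256, r--
l=1 r=14: min(20,17)*13=221 best=256, r--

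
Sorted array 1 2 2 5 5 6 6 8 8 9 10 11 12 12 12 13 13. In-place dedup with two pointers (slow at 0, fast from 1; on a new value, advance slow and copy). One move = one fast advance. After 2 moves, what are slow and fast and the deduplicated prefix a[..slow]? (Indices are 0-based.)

(s=0,f=1) a[fast]=2≠a[slow]=1 write a[1]=2 → slow++,fast++
(s=1,f=2) a[fast]=2=a[slow] dup → fast++

slow=1, fast=3, prefix=[1, 2]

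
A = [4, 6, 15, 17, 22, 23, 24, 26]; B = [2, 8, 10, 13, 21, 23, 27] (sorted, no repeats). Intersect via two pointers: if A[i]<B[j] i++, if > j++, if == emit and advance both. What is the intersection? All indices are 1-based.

i=1 j=1: 4>2, j++
i=1 j=2: 4<8, i++
i=2 j=2: 6<8, i++
i=3 j=2: 15>8, j++
i=3 j=3: 15>10, j++
i=3 j=4: 15>13, j++
i=3 j=5: 15<21, i++
i=4 j=5: 17<21, i++
i=5 j=5: 22>21, j++
i=5 j=6: 22<23, i++
i=6 j=6: 23==23 emit, i++,j++
i=7 j=7: 24<27, i++
i=8 j=7: 26<27, i++

intersection = [23]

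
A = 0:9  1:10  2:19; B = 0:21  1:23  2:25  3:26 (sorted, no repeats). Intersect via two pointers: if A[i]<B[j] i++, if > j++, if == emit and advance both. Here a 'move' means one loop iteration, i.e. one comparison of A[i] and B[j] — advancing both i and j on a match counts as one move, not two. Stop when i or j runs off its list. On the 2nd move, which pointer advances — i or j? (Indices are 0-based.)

i

[i=0,j=0] 9<21 → i++
[i=1,j=0] 10<21 → i++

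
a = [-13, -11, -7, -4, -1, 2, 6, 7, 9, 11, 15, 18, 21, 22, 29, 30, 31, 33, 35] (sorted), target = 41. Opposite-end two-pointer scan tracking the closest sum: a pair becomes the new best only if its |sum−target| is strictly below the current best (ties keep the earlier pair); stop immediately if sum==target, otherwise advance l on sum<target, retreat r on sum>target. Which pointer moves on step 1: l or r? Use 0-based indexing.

[0,18] -13+35=22 d=19 * → l++

l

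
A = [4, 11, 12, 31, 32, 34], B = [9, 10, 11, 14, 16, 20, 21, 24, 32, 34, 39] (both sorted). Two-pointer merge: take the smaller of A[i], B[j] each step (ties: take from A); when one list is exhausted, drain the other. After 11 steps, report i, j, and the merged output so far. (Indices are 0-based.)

i=0 j=0: A[i]=4<=B[j]=9 take 4, i++
i=1 j=0: A[i]=11>B[j]=9 take 9, j++
i=1 j=1: A[i]=11>B[j]=10 take 10, j++
i=1 j=2: A[i]=11<=B[j]=11 take 11, i++
i=2 j=2: A[i]=12>B[j]=11 take 11, j++
i=2 j=3: A[i]=12<=B[j]=14 take 12, i++
i=3 j=3: A[i]=31>B[j]=14 take 14, j++
i=3 j=4: A[i]=31>B[j]=16 take 16, j++
i=3 j=5: A[i]=31>B[j]=20 take 20, j++
i=3 j=6: A[i]=31>B[j]=21 take 21, j++
i=3 j=7: A[i]=31>B[j]=24 take 24, j++

i=3, j=8, merged so far=[4, 9, 10, 11, 11, 12, 14, 16, 20, 21, 24]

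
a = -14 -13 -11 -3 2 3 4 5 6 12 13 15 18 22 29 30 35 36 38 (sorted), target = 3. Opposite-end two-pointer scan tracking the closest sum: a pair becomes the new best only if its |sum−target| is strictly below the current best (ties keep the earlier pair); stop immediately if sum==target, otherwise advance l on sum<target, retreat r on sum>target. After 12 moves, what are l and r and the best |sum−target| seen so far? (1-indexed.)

l=4, r=10, best |Δ|=1

[1,19] -14+38=24 d=21 * → r--
[1,18] -14+36=22 d=19 * → r--
[1,17] -14+35=21 d=18 * → r--
[1,16] -14+30=16 d=13 * → r--
[1,15] -14+29=15 d=12 * → r--
[1,14] -14+22=8 d=5 * → r--
[1,13] -14+18=4 d=1 * → r--
[1,12] -14+15=1 d=2 → l++
[2,12] -13+15=2 d=1 → l++
[3,12] -11+15=4 d=1 → r--
[3,11] -11+13=2 d=1 → l++
[4,11] -3+13=10 d=7 → r--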